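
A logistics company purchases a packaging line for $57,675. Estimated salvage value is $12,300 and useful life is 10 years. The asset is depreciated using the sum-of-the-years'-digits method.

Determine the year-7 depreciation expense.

Depreciable base = $57,675 − $12,300 = $45,375.
Sum of the years' digits = 10+9+8+7+6+5+4+3+2+1 = 55.
Year 1: $45,375 × 10/55 = $8,250. Book value $49,425.
Year 2: $45,375 × 9/55 = $7,425. Book value $42,000.
Year 3: $45,375 × 8/55 = $6,600. Book value $35,400.
Year 4: $45,375 × 7/55 = $5,775. Book value $29,625.
Year 5: $45,375 × 6/55 = $4,950. Book value $24,675.
Year 6: $45,375 × 5/55 = $4,125. Book value $20,550.
Year 7: $45,375 × 4/55 = $3,300. Book value $17,250.

$3,300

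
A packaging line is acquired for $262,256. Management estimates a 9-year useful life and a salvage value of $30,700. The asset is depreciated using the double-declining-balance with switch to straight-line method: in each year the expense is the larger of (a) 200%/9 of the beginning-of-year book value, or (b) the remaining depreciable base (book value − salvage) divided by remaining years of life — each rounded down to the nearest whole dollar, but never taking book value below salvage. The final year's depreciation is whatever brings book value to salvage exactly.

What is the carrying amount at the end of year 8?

Depreciable base = $262,256 − $30,700 = $231,556.
Year 1: DB = ⌊$262,256 × 200%/9⌋ = $58,279; SL = ⌊$231,556/9⌋ = $25,728 → take DB $58,279. Book value $203,977.
Year 2: DB = ⌊$203,977 × 200%/9⌋ = $45,328; SL = ⌊$173,277/8⌋ = $21,659 → take DB $45,328. Book value $158,649.
Year 3: DB = ⌊$158,649 × 200%/9⌋ = $35,255; SL = ⌊$127,949/7⌋ = $18,278 → take DB $35,255. Book value $123,394.
Year 4: DB = ⌊$123,394 × 200%/9⌋ = $27,420; SL = ⌊$92,694/6⌋ = $15,449 → take DB $27,420. Book value $95,974.
Year 5: DB = ⌊$95,974 × 200%/9⌋ = $21,327; SL = ⌊$65,274/5⌋ = $13,054 → take DB $21,327. Book value $74,647.
Year 6: DB = ⌊$74,647 × 200%/9⌋ = $16,588; SL = ⌊$43,947/4⌋ = $10,986 → take DB $16,588. Book value $58,059.
Year 7: DB = ⌊$58,059 × 200%/9⌋ = $12,902; SL = ⌊$27,359/3⌋ = $9,119 → take DB $12,902. Book value $45,157.
Year 8: DB = ⌊$45,157 × 200%/9⌋ = $10,034; SL = ⌊$14,457/2⌋ = $7,228 → take DB $10,034. Book value $35,123.

$35,123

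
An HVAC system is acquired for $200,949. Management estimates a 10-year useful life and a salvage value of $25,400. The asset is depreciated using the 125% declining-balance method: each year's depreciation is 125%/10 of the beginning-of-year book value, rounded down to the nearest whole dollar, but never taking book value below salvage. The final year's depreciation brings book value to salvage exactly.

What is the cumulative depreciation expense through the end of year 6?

$110,761

Depreciable base = $200,949 − $25,400 = $175,549.
Year 1: ⌊$200,949 × 125%/10⌋ = $25,118. Book value $175,831.
Year 2: ⌊$175,831 × 125%/10⌋ = $21,978. Book value $153,853.
Year 3: ⌊$153,853 × 125%/10⌋ = $19,231. Book value $134,622.
Year 4: ⌊$134,622 × 125%/10⌋ = $16,827. Book value $117,795.
Year 5: ⌊$117,795 × 125%/10⌋ = $14,724. Book value $103,071.
Year 6: ⌊$103,071 × 125%/10⌋ = $12,883. Book value $90,188.
Accumulated through year 6 = $200,949 − $90,188 = $110,761.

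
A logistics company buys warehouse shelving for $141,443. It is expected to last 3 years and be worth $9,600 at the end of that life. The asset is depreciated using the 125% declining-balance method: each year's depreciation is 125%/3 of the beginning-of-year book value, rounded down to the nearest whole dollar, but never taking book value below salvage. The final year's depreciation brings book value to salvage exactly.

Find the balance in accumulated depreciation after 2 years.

Depreciable base = $141,443 − $9,600 = $131,843.
Year 1: ⌊$141,443 × 125%/3⌋ = $58,934. Book value $82,509.
Year 2: ⌊$82,509 × 125%/3⌋ = $34,378. Book value $48,131.
Accumulated through year 2 = $141,443 − $48,131 = $93,312.

$93,312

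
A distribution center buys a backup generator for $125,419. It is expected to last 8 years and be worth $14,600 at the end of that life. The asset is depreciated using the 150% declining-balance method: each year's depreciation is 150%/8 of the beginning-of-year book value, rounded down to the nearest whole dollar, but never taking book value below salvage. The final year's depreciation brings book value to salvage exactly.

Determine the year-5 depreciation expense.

$10,248

Depreciable base = $125,419 − $14,600 = $110,819.
Year 1: ⌊$125,419 × 150%/8⌋ = $23,516. Book value $101,903.
Year 2: ⌊$101,903 × 150%/8⌋ = $19,106. Book value $82,797.
Year 3: ⌊$82,797 × 150%/8⌋ = $15,524. Book value $67,273.
Year 4: ⌊$67,273 × 150%/8⌋ = $12,613. Book value $54,660.
Year 5: ⌊$54,660 × 150%/8⌋ = $10,248. Book value $44,412.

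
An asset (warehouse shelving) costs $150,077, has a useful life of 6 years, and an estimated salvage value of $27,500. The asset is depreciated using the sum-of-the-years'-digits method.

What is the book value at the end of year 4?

Depreciable base = $150,077 − $27,500 = $122,577.
Sum of the years' digits = 6+5+4+3+2+1 = 21.
Year 1: $122,577 × 6/21 = $35,022. Book value $115,055.
Year 2: $122,577 × 5/21 = $29,185. Book value $85,870.
Year 3: $122,577 × 4/21 = $23,348. Book value $62,522.
Year 4: $122,577 × 3/21 = $17,511. Book value $45,011.

$45,011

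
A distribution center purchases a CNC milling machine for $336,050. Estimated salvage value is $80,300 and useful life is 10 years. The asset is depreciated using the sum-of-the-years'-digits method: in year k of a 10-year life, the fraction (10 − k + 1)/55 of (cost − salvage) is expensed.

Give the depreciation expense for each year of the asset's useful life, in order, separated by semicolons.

$46,500; $41,850; $37,200; $32,550; $27,900; $23,250; $18,600; $13,950; $9,300; $4,650

Depreciable base = $336,050 − $80,300 = $255,750.
Sum of the years' digits = 10+9+8+7+6+5+4+3+2+1 = 55.
Year 1: $255,750 × 10/55 = $46,500. Book value $289,550.
Year 2: $255,750 × 9/55 = $41,850. Book value $247,700.
Year 3: $255,750 × 8/55 = $37,200. Book value $210,500.
Year 4: $255,750 × 7/55 = $32,550. Book value $177,950.
Year 5: $255,750 × 6/55 = $27,900. Book value $150,050.
Year 6: $255,750 × 5/55 = $23,250. Book value $126,800.
Year 7: $255,750 × 4/55 = $18,600. Book value $108,200.
Year 8: $255,750 × 3/55 = $13,950. Book value $94,250.
Year 9: $255,750 × 2/55 = $9,300. Book value $84,950.
Year 10: $255,750 × 1/55 = $4,650. Book value $80,300.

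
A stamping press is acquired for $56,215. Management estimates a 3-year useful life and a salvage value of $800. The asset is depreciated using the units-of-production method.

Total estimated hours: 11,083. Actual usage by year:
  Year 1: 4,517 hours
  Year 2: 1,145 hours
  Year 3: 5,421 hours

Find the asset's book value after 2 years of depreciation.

Depreciable base = $56,215 − $800 = $55,415.
Rate = $55,415 / 11,083 hours = $5 per hour.
Year 1: 4,517 × $5 = $22,585. Book value $33,630.
Year 2: 1,145 × $5 = $5,725. Book value $27,905.

$27,905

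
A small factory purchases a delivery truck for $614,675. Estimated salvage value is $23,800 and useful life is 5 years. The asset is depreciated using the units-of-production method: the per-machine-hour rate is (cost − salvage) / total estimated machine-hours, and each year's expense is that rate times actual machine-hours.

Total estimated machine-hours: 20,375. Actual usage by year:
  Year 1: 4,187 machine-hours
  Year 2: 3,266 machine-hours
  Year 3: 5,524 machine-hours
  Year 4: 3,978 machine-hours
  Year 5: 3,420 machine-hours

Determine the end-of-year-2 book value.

Depreciable base = $614,675 − $23,800 = $590,875.
Rate = $590,875 / 20,375 machine-hours = $29 per machine-hour.
Year 1: 4,187 × $29 = $121,423. Book value $493,252.
Year 2: 3,266 × $29 = $94,714. Book value $398,538.

$398,538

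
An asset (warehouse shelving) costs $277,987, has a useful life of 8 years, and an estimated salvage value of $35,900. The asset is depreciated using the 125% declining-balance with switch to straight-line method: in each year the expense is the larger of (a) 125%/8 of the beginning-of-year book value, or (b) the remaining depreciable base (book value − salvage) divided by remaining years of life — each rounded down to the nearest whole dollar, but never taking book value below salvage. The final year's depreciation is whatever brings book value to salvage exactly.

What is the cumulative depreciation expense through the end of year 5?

$163,437

Depreciable base = $277,987 − $35,900 = $242,087.
Year 1: DB = ⌊$277,987 × 125%/8⌋ = $43,435; SL = ⌊$242,087/8⌋ = $30,260 → take DB $43,435. Book value $234,552.
Year 2: DB = ⌊$234,552 × 125%/8⌋ = $36,648; SL = ⌊$198,652/7⌋ = $28,378 → take DB $36,648. Book value $197,904.
Year 3: DB = ⌊$197,904 × 125%/8⌋ = $30,922; SL = ⌊$162,004/6⌋ = $27,000 → take DB $30,922. Book value $166,982.
Year 4: DB = ⌊$166,982 × 125%/8⌋ = $26,090; SL = ⌊$131,082/5⌋ = $26,216 → take SL $26,216. Book value $140,766.
Year 5: DB = ⌊$140,766 × 125%/8⌋ = $21,994; SL = ⌊$104,866/4⌋ = $26,216 → take SL $26,216. Book value $114,550.
Accumulated through year 5 = $277,987 − $114,550 = $163,437.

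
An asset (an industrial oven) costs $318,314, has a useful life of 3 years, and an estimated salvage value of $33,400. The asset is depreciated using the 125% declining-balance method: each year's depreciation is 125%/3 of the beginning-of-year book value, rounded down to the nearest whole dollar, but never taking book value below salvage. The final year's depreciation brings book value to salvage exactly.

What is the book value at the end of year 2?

$108,316

Depreciable base = $318,314 − $33,400 = $284,914.
Year 1: ⌊$318,314 × 125%/3⌋ = $132,630. Book value $185,684.
Year 2: ⌊$185,684 × 125%/3⌋ = $77,368. Book value $108,316.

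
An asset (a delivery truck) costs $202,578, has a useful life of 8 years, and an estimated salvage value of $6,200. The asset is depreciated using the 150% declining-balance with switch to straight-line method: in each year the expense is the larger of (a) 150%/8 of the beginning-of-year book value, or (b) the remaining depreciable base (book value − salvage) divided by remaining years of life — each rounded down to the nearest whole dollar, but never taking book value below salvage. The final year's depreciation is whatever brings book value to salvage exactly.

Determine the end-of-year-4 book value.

Depreciable base = $202,578 − $6,200 = $196,378.
Year 1: DB = ⌊$202,578 × 150%/8⌋ = $37,983; SL = ⌊$196,378/8⌋ = $24,547 → take DB $37,983. Book value $164,595.
Year 2: DB = ⌊$164,595 × 150%/8⌋ = $30,861; SL = ⌊$158,395/7⌋ = $22,627 → take DB $30,861. Book value $133,734.
Year 3: DB = ⌊$133,734 × 150%/8⌋ = $25,075; SL = ⌊$127,534/6⌋ = $21,255 → take DB $25,075. Book value $108,659.
Year 4: DB = ⌊$108,659 × 150%/8⌋ = $20,373; SL = ⌊$102,459/5⌋ = $20,491 → take SL $20,491. Book value $88,168.

$88,168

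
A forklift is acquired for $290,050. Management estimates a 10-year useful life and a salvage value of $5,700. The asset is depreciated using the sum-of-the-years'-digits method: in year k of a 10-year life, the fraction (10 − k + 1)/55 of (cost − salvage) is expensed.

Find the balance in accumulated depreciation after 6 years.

Depreciable base = $290,050 − $5,700 = $284,350.
Sum of the years' digits = 10+9+8+7+6+5+4+3+2+1 = 55.
Year 1: $284,350 × 10/55 = $51,700. Book value $238,350.
Year 2: $284,350 × 9/55 = $46,530. Book value $191,820.
Year 3: $284,350 × 8/55 = $41,360. Book value $150,460.
Year 4: $284,350 × 7/55 = $36,190. Book value $114,270.
Year 5: $284,350 × 6/55 = $31,020. Book value $83,250.
Year 6: $284,350 × 5/55 = $25,850. Book value $57,400.
Accumulated through year 6 = $290,050 − $57,400 = $232,650.

$232,650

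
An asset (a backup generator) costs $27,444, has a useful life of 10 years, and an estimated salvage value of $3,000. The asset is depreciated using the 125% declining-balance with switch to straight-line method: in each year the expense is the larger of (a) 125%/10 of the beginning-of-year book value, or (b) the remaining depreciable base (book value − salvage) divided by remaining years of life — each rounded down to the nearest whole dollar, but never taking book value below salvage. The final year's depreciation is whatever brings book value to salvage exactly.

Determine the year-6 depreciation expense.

Depreciable base = $27,444 − $3,000 = $24,444.
Year 1: DB = ⌊$27,444 × 125%/10⌋ = $3,430; SL = ⌊$24,444/10⌋ = $2,444 → take DB $3,430. Book value $24,014.
Year 2: DB = ⌊$24,014 × 125%/10⌋ = $3,001; SL = ⌊$21,014/9⌋ = $2,334 → take DB $3,001. Book value $21,013.
Year 3: DB = ⌊$21,013 × 125%/10⌋ = $2,626; SL = ⌊$18,013/8⌋ = $2,251 → take DB $2,626. Book value $18,387.
Year 4: DB = ⌊$18,387 × 125%/10⌋ = $2,298; SL = ⌊$15,387/7⌋ = $2,198 → take DB $2,298. Book value $16,089.
Year 5: DB = ⌊$16,089 × 125%/10⌋ = $2,011; SL = ⌊$13,089/6⌋ = $2,181 → take SL $2,181. Book value $13,908.
Year 6: DB = ⌊$13,908 × 125%/10⌋ = $1,738; SL = ⌊$10,908/5⌋ = $2,181 → take SL $2,181. Book value $11,727.

$2,181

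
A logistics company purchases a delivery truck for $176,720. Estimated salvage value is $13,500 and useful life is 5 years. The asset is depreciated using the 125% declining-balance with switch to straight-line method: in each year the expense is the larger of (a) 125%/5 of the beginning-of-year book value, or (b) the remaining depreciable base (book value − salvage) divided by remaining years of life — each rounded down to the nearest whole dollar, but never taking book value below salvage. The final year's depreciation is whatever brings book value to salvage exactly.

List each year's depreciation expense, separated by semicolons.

$44,180; $33,135; $28,635; $28,635; $28,635

Depreciable base = $176,720 − $13,500 = $163,220.
Year 1: DB = ⌊$176,720 × 125%/5⌋ = $44,180; SL = ⌊$163,220/5⌋ = $32,644 → take DB $44,180. Book value $132,540.
Year 2: DB = ⌊$132,540 × 125%/5⌋ = $33,135; SL = ⌊$119,040/4⌋ = $29,760 → take DB $33,135. Book value $99,405.
Year 3: DB = ⌊$99,405 × 125%/5⌋ = $24,851; SL = ⌊$85,905/3⌋ = $28,635 → take SL $28,635. Book value $70,770.
Year 4: DB = ⌊$70,770 × 125%/5⌋ = $17,692; SL = ⌊$57,270/2⌋ = $28,635 → take SL $28,635. Book value $42,135.
Year 5 (final): $42,135 − $13,500 = $28,635. Book value $13,500.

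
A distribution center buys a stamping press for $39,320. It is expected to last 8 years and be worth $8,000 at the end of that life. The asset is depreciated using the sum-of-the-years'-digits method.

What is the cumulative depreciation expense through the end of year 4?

Depreciable base = $39,320 − $8,000 = $31,320.
Sum of the years' digits = 8+7+6+5+4+3+2+1 = 36.
Year 1: $31,320 × 8/36 = $6,960. Book value $32,360.
Year 2: $31,320 × 7/36 = $6,090. Book value $26,270.
Year 3: $31,320 × 6/36 = $5,220. Book value $21,050.
Year 4: $31,320 × 5/36 = $4,350. Book value $16,700.
Accumulated through year 4 = $39,320 − $16,700 = $22,620.

$22,620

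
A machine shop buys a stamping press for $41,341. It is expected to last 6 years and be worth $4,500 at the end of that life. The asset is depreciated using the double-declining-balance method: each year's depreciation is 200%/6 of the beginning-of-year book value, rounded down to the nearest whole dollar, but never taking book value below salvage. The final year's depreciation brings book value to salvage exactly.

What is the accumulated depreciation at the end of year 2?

$22,967

Depreciable base = $41,341 − $4,500 = $36,841.
Year 1: ⌊$41,341 × 200%/6⌋ = $13,780. Book value $27,561.
Year 2: ⌊$27,561 × 200%/6⌋ = $9,187. Book value $18,374.
Accumulated through year 2 = $41,341 − $18,374 = $22,967.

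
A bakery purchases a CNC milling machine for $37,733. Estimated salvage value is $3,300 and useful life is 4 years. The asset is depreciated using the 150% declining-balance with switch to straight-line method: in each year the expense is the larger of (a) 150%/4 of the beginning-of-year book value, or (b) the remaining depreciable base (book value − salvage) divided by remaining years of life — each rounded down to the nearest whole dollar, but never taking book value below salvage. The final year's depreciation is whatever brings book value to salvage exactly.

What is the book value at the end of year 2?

Depreciable base = $37,733 − $3,300 = $34,433.
Year 1: DB = ⌊$37,733 × 150%/4⌋ = $14,149; SL = ⌊$34,433/4⌋ = $8,608 → take DB $14,149. Book value $23,584.
Year 2: DB = ⌊$23,584 × 150%/4⌋ = $8,844; SL = ⌊$20,284/3⌋ = $6,761 → take DB $8,844. Book value $14,740.

$14,740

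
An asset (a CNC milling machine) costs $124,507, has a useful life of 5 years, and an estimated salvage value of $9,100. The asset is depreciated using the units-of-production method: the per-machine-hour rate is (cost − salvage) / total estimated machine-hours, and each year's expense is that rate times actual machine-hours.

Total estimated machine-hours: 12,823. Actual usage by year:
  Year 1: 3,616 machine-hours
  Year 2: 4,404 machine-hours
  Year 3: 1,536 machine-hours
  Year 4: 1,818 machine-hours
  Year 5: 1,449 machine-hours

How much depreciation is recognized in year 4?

$16,362

Depreciable base = $124,507 − $9,100 = $115,407.
Rate = $115,407 / 12,823 machine-hours = $9 per machine-hour.
Year 1: 3,616 × $9 = $32,544. Book value $91,963.
Year 2: 4,404 × $9 = $39,636. Book value $52,327.
Year 3: 1,536 × $9 = $13,824. Book value $38,503.
Year 4: 1,818 × $9 = $16,362. Book value $22,141.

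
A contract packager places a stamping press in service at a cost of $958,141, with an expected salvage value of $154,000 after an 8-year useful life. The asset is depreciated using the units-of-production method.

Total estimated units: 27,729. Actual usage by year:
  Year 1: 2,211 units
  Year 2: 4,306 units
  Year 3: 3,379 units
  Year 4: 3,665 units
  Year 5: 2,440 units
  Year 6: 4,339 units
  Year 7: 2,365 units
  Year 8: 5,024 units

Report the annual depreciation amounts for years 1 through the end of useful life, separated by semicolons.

Depreciable base = $958,141 − $154,000 = $804,141.
Rate = $804,141 / 27,729 units = $29 per unit.
Year 1: 2,211 × $29 = $64,119. Book value $894,022.
Year 2: 4,306 × $29 = $124,874. Book value $769,148.
Year 3: 3,379 × $29 = $97,991. Book value $671,157.
Year 4: 3,665 × $29 = $106,285. Book value $564,872.
Year 5: 2,440 × $29 = $70,760. Book value $494,112.
Year 6: 4,339 × $29 = $125,831. Book value $368,281.
Year 7: 2,365 × $29 = $68,585. Book value $299,696.
Year 8: 5,024 × $29 = $145,696. Book value $154,000.

$64,119; $124,874; $97,991; $106,285; $70,760; $125,831; $68,585; $145,696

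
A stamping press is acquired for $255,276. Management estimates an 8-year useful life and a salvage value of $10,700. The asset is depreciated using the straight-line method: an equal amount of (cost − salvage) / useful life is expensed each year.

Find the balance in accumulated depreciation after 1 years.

$30,572

Depreciable base = $255,276 − $10,700 = $244,576.
Annual expense = $244,576 / 8 = $30,572.
End of year 1: book value $224,704.
Accumulated through year 1 = $255,276 − $224,704 = $30,572.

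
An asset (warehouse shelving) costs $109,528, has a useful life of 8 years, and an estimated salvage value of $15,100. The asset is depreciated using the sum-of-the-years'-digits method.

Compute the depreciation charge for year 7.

$5,246

Depreciable base = $109,528 − $15,100 = $94,428.
Sum of the years' digits = 8+7+6+5+4+3+2+1 = 36.
Year 1: $94,428 × 8/36 = $20,984. Book value $88,544.
Year 2: $94,428 × 7/36 = $18,361. Book value $70,183.
Year 3: $94,428 × 6/36 = $15,738. Book value $54,445.
Year 4: $94,428 × 5/36 = $13,115. Book value $41,330.
Year 5: $94,428 × 4/36 = $10,492. Book value $30,838.
Year 6: $94,428 × 3/36 = $7,869. Book value $22,969.
Year 7: $94,428 × 2/36 = $5,246. Book value $17,723.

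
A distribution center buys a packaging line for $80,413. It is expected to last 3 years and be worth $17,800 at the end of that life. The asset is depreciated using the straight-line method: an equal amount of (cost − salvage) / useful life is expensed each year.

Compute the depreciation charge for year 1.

Depreciable base = $80,413 − $17,800 = $62,613.
Annual expense = $62,613 / 3 = $20,871.

$20,871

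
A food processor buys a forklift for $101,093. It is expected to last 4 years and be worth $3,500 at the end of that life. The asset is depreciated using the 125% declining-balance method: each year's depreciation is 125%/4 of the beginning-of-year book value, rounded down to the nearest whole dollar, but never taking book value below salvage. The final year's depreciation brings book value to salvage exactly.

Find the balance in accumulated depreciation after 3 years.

$68,242

Depreciable base = $101,093 − $3,500 = $97,593.
Year 1: ⌊$101,093 × 125%/4⌋ = $31,591. Book value $69,502.
Year 2: ⌊$69,502 × 125%/4⌋ = $21,719. Book value $47,783.
Year 3: ⌊$47,783 × 125%/4⌋ = $14,932. Book value $32,851.
Accumulated through year 3 = $101,093 − $32,851 = $68,242.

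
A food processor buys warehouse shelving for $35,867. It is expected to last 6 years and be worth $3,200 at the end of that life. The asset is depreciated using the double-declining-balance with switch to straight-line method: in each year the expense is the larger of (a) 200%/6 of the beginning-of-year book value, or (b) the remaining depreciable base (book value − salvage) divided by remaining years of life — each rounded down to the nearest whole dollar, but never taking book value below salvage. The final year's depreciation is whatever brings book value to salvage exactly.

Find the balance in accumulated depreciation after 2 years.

Depreciable base = $35,867 − $3,200 = $32,667.
Year 1: DB = ⌊$35,867 × 200%/6⌋ = $11,955; SL = ⌊$32,667/6⌋ = $5,444 → take DB $11,955. Book value $23,912.
Year 2: DB = ⌊$23,912 × 200%/6⌋ = $7,970; SL = ⌊$20,712/5⌋ = $4,142 → take DB $7,970. Book value $15,942.
Accumulated through year 2 = $35,867 − $15,942 = $19,925.

$19,925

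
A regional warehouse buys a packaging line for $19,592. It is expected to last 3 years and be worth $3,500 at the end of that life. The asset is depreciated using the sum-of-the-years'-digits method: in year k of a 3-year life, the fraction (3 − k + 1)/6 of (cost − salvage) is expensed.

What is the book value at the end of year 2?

Depreciable base = $19,592 − $3,500 = $16,092.
Sum of the years' digits = 3+2+1 = 6.
Year 1: $16,092 × 3/6 = $8,046. Book value $11,546.
Year 2: $16,092 × 2/6 = $5,364. Book value $6,182.

$6,182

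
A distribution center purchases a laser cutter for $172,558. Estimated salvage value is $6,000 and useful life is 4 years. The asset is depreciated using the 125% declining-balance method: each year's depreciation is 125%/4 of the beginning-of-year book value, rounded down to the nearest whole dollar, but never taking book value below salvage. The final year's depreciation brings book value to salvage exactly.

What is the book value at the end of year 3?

Depreciable base = $172,558 − $6,000 = $166,558.
Year 1: ⌊$172,558 × 125%/4⌋ = $53,924. Book value $118,634.
Year 2: ⌊$118,634 × 125%/4⌋ = $37,073. Book value $81,561.
Year 3: ⌊$81,561 × 125%/4⌋ = $25,487. Book value $56,074.

$56,074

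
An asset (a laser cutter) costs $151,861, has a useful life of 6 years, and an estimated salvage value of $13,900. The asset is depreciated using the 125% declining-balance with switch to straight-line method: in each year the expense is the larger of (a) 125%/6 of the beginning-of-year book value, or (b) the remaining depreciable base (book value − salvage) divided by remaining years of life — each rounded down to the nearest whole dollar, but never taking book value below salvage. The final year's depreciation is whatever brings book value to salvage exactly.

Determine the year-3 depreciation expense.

Depreciable base = $151,861 − $13,900 = $137,961.
Year 1: DB = ⌊$151,861 × 125%/6⌋ = $31,637; SL = ⌊$137,961/6⌋ = $22,993 → take DB $31,637. Book value $120,224.
Year 2: DB = ⌊$120,224 × 125%/6⌋ = $25,046; SL = ⌊$106,324/5⌋ = $21,264 → take DB $25,046. Book value $95,178.
Year 3: DB = ⌊$95,178 × 125%/6⌋ = $19,828; SL = ⌊$81,278/4⌋ = $20,319 → take SL $20,319. Book value $74,859.

$20,319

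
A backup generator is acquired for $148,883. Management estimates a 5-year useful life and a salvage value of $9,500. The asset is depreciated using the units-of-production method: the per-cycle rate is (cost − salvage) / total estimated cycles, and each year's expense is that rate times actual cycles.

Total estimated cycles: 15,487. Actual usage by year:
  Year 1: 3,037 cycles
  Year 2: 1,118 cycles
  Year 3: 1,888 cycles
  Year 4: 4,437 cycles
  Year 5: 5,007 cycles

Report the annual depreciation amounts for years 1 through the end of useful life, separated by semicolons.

$27,333; $10,062; $16,992; $39,933; $45,063

Depreciable base = $148,883 − $9,500 = $139,383.
Rate = $139,383 / 15,487 cycles = $9 per cycle.
Year 1: 3,037 × $9 = $27,333. Book value $121,550.
Year 2: 1,118 × $9 = $10,062. Book value $111,488.
Year 3: 1,888 × $9 = $16,992. Book value $94,496.
Year 4: 4,437 × $9 = $39,933. Book value $54,563.
Year 5: 5,007 × $9 = $45,063. Book value $9,500.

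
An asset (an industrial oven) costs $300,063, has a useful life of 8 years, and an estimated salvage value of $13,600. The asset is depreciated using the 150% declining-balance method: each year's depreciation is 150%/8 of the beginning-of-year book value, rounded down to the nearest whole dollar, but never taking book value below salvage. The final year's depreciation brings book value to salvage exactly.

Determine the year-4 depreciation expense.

$30,177

Depreciable base = $300,063 − $13,600 = $286,463.
Year 1: ⌊$300,063 × 150%/8⌋ = $56,261. Book value $243,802.
Year 2: ⌊$243,802 × 150%/8⌋ = $45,712. Book value $198,090.
Year 3: ⌊$198,090 × 150%/8⌋ = $37,141. Book value $160,949.
Year 4: ⌊$160,949 × 150%/8⌋ = $30,177. Book value $130,772.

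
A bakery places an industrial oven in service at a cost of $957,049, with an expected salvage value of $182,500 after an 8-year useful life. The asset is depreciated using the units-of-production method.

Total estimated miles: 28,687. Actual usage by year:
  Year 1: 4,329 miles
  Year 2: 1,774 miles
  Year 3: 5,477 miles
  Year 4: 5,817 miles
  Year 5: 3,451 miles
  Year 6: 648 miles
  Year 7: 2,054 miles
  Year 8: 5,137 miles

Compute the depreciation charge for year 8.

$138,699

Depreciable base = $957,049 − $182,500 = $774,549.
Rate = $774,549 / 28,687 miles = $27 per mile.
Year 1: 4,329 × $27 = $116,883. Book value $840,166.
Year 2: 1,774 × $27 = $47,898. Book value $792,268.
Year 3: 5,477 × $27 = $147,879. Book value $644,389.
Year 4: 5,817 × $27 = $157,059. Book value $487,330.
Year 5: 3,451 × $27 = $93,177. Book value $394,153.
Year 6: 648 × $27 = $17,496. Book value $376,657.
Year 7: 2,054 × $27 = $55,458. Book value $321,199.
Year 8: 5,137 × $27 = $138,699. Book value $182,500.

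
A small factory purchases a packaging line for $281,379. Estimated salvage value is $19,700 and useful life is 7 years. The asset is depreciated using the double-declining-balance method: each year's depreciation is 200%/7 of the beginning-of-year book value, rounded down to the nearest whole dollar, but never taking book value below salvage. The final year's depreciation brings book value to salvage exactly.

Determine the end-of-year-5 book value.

$52,319

Depreciable base = $281,379 − $19,700 = $261,679.
Year 1: ⌊$281,379 × 200%/7⌋ = $80,394. Book value $200,985.
Year 2: ⌊$200,985 × 200%/7⌋ = $57,424. Book value $143,561.
Year 3: ⌊$143,561 × 200%/7⌋ = $41,017. Book value $102,544.
Year 4: ⌊$102,544 × 200%/7⌋ = $29,298. Book value $73,246.
Year 5: ⌊$73,246 × 200%/7⌋ = $20,927. Book value $52,319.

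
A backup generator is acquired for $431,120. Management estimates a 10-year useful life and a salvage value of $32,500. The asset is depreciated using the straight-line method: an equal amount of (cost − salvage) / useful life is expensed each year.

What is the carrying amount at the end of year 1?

$391,258

Depreciable base = $431,120 − $32,500 = $398,620.
Annual expense = $398,620 / 10 = $39,862.
End of year 1: book value $391,258.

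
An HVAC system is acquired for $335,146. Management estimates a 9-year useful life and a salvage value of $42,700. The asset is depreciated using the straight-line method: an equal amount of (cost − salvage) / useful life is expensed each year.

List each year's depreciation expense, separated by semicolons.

Depreciable base = $335,146 − $42,700 = $292,446.
Annual expense = $292,446 / 9 = $32,494.
End of year 1: book value $302,652.
End of year 2: book value $270,158.
End of year 3: book value $237,664.
End of year 4: book value $205,170.
End of year 5: book value $172,676.
End of year 6: book value $140,182.
End of year 7: book value $107,688.
End of year 8: book value $75,194.
End of year 9: book value $42,700.

$32,494; $32,494; $32,494; $32,494; $32,494; $32,494; $32,494; $32,494; $32,494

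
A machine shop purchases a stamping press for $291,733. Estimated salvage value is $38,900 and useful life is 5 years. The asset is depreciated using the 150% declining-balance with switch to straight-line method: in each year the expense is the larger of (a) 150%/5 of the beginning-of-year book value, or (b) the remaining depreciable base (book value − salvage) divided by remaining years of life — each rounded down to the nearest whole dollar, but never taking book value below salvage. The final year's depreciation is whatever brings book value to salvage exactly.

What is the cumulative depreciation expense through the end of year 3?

$191,668

Depreciable base = $291,733 − $38,900 = $252,833.
Year 1: DB = ⌊$291,733 × 150%/5⌋ = $87,519; SL = ⌊$252,833/5⌋ = $50,566 → take DB $87,519. Book value $204,214.
Year 2: DB = ⌊$204,214 × 150%/5⌋ = $61,264; SL = ⌊$165,314/4⌋ = $41,328 → take DB $61,264. Book value $142,950.
Year 3: DB = ⌊$142,950 × 150%/5⌋ = $42,885; SL = ⌊$104,050/3⌋ = $34,683 → take DB $42,885. Book value $100,065.
Accumulated through year 3 = $291,733 − $100,065 = $191,668.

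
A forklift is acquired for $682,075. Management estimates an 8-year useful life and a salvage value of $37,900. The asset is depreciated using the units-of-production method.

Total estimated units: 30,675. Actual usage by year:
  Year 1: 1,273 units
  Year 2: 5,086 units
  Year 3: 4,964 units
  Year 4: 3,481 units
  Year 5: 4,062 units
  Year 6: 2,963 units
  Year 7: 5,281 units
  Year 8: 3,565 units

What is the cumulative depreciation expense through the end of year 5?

Depreciable base = $682,075 − $37,900 = $644,175.
Rate = $644,175 / 30,675 units = $21 per unit.
Year 1: 1,273 × $21 = $26,733. Book value $655,342.
Year 2: 5,086 × $21 = $106,806. Book value $548,536.
Year 3: 4,964 × $21 = $104,244. Book value $444,292.
Year 4: 3,481 × $21 = $73,101. Book value $371,191.
Year 5: 4,062 × $21 = $85,302. Book value $285,889.
Accumulated through year 5 = $682,075 − $285,889 = $396,186.

$396,186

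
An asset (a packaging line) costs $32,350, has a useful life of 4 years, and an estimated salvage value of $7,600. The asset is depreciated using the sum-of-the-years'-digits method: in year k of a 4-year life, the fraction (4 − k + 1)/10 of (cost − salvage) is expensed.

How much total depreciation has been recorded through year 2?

Depreciable base = $32,350 − $7,600 = $24,750.
Sum of the years' digits = 4+3+2+1 = 10.
Year 1: $24,750 × 4/10 = $9,900. Book value $22,450.
Year 2: $24,750 × 3/10 = $7,425. Book value $15,025.
Accumulated through year 2 = $32,350 − $15,025 = $17,325.

$17,325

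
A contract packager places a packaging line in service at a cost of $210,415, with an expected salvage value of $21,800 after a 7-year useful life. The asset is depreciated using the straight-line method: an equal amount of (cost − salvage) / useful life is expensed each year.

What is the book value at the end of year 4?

$102,635

Depreciable base = $210,415 − $21,800 = $188,615.
Annual expense = $188,615 / 7 = $26,945.
End of year 1: book value $183,470.
End of year 2: book value $156,525.
End of year 3: book value $129,580.
End of year 4: book value $102,635.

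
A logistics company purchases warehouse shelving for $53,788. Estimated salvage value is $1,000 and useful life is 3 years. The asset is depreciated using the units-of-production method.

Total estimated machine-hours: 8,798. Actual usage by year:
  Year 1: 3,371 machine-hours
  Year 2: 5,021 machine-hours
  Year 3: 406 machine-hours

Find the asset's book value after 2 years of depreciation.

Depreciable base = $53,788 − $1,000 = $52,788.
Rate = $52,788 / 8,798 machine-hours = $6 per machine-hour.
Year 1: 3,371 × $6 = $20,226. Book value $33,562.
Year 2: 5,021 × $6 = $30,126. Book value $3,436.

$3,436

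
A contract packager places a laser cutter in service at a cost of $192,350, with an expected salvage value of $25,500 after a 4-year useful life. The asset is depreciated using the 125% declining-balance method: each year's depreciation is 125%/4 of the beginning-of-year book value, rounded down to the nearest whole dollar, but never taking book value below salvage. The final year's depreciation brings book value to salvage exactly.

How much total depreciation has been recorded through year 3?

Depreciable base = $192,350 − $25,500 = $166,850.
Year 1: ⌊$192,350 × 125%/4⌋ = $60,109. Book value $132,241.
Year 2: ⌊$132,241 × 125%/4⌋ = $41,325. Book value $90,916.
Year 3: ⌊$90,916 × 125%/4⌋ = $28,411. Book value $62,505.
Accumulated through year 3 = $192,350 − $62,505 = $129,845.

$129,845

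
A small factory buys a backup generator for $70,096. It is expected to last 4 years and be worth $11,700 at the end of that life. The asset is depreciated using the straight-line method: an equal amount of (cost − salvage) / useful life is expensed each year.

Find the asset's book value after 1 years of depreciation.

$55,497

Depreciable base = $70,096 − $11,700 = $58,396.
Annual expense = $58,396 / 4 = $14,599.
End of year 1: book value $55,497.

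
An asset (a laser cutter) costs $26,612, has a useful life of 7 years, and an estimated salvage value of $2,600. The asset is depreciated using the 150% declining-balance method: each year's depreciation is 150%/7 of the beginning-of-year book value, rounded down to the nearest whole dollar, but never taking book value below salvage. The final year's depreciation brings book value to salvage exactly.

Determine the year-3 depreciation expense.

Depreciable base = $26,612 − $2,600 = $24,012.
Year 1: ⌊$26,612 × 150%/7⌋ = $5,702. Book value $20,910.
Year 2: ⌊$20,910 × 150%/7⌋ = $4,480. Book value $16,430.
Year 3: ⌊$16,430 × 150%/7⌋ = $3,520. Book value $12,910.

$3,520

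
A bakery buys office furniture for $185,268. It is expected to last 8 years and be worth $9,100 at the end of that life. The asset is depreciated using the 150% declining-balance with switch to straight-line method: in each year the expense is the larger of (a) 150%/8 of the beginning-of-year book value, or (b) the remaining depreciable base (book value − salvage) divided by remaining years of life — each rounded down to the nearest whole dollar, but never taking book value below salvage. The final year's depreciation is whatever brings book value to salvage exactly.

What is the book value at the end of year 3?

$99,375

Depreciable base = $185,268 − $9,100 = $176,168.
Year 1: DB = ⌊$185,268 × 150%/8⌋ = $34,737; SL = ⌊$176,168/8⌋ = $22,021 → take DB $34,737. Book value $150,531.
Year 2: DB = ⌊$150,531 × 150%/8⌋ = $28,224; SL = ⌊$141,431/7⌋ = $20,204 → take DB $28,224. Book value $122,307.
Year 3: DB = ⌊$122,307 × 150%/8⌋ = $22,932; SL = ⌊$113,207/6⌋ = $18,867 → take DB $22,932. Book value $99,375.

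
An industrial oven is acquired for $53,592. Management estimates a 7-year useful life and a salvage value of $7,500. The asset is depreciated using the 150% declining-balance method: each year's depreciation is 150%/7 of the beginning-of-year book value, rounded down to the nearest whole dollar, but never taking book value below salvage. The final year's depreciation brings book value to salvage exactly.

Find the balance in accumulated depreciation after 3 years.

$27,596

Depreciable base = $53,592 − $7,500 = $46,092.
Year 1: ⌊$53,592 × 150%/7⌋ = $11,484. Book value $42,108.
Year 2: ⌊$42,108 × 150%/7⌋ = $9,023. Book value $33,085.
Year 3: ⌊$33,085 × 150%/7⌋ = $7,089. Book value $25,996.
Accumulated through year 3 = $53,592 − $25,996 = $27,596.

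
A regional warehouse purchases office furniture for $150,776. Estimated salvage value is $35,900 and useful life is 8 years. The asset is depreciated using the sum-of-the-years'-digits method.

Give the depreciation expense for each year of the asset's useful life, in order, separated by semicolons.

$25,528; $22,337; $19,146; $15,955; $12,764; $9,573; $6,382; $3,191

Depreciable base = $150,776 − $35,900 = $114,876.
Sum of the years' digits = 8+7+6+5+4+3+2+1 = 36.
Year 1: $114,876 × 8/36 = $25,528. Book value $125,248.
Year 2: $114,876 × 7/36 = $22,337. Book value $102,911.
Year 3: $114,876 × 6/36 = $19,146. Book value $83,765.
Year 4: $114,876 × 5/36 = $15,955. Book value $67,810.
Year 5: $114,876 × 4/36 = $12,764. Book value $55,046.
Year 6: $114,876 × 3/36 = $9,573. Book value $45,473.
Year 7: $114,876 × 2/36 = $6,382. Book value $39,091.
Year 8: $114,876 × 1/36 = $3,191. Book value $35,900.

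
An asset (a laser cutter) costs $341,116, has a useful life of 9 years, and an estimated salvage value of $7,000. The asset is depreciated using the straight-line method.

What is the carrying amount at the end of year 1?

$303,992

Depreciable base = $341,116 − $7,000 = $334,116.
Annual expense = $334,116 / 9 = $37,124.
End of year 1: book value $303,992.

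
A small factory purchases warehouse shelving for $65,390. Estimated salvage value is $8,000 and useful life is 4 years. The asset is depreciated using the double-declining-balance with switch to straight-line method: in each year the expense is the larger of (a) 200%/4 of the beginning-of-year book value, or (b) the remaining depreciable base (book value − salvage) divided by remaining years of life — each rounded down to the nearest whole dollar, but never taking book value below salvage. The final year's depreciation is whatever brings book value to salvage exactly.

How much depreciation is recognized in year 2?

$16,347

Depreciable base = $65,390 − $8,000 = $57,390.
Year 1: DB = ⌊$65,390 × 200%/4⌋ = $32,695; SL = ⌊$57,390/4⌋ = $14,347 → take DB $32,695. Book value $32,695.
Year 2: DB = ⌊$32,695 × 200%/4⌋ = $16,347; SL = ⌊$24,695/3⌋ = $8,231 → take DB $16,347. Book value $16,348.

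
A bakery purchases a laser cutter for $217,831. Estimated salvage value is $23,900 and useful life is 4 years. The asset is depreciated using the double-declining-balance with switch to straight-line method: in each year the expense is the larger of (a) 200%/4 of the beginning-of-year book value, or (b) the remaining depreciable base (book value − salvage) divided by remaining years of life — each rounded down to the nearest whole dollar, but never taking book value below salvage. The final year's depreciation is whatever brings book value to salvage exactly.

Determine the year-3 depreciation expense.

$27,229

Depreciable base = $217,831 − $23,900 = $193,931.
Year 1: DB = ⌊$217,831 × 200%/4⌋ = $108,915; SL = ⌊$193,931/4⌋ = $48,482 → take DB $108,915. Book value $108,916.
Year 2: DB = ⌊$108,916 × 200%/4⌋ = $54,458; SL = ⌊$85,016/3⌋ = $28,338 → take DB $54,458. Book value $54,458.
Year 3: DB = ⌊$54,458 × 200%/4⌋ = $27,229; SL = ⌊$30,558/2⌋ = $15,279 → take DB $27,229. Book value $27,229.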